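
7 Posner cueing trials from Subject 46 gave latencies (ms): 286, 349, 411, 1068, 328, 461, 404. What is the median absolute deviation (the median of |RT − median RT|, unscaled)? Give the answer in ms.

Sorted: 286, 328, 349, 404, 411, 461, 1068 → median = 404
|x − 404|: 118, 55, 7, 664, 76, 57, 0
Sorted deviations: 0, 7, 55, 57, 76, 118, 664 → MAD = 57

57 ms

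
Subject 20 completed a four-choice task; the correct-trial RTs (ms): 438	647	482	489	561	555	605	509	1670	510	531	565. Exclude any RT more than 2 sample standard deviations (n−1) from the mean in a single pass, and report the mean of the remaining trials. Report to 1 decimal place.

535.6 ms

n = 12, ΣRT = 7562, M = 630.167
Σ(x−M)² = 1214615.67; s = √(1214615.67/11) = 332.294
Cutoffs: 630.167 ± 2·332.294 → [-34.4, 1294.8]
Outside: 1670 → excluded.
Retained (n=11): Σ = 5892, mean = 5892/11 = 535.636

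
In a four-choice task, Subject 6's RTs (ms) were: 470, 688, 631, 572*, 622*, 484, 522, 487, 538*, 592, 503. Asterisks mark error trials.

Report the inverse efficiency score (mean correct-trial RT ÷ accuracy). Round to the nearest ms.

752 ms

Correct trials (n=8): 470, 688, 631, 484, 522, 487, 592, 503
Mean correct RT = 4377/8 = 547.1250 ms
Proportion correct = 8/11
IES = 547.1250 / (8/11) = 752.297 ms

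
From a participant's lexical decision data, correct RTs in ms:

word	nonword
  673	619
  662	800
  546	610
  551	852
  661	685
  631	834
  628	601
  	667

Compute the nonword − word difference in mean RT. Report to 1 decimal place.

86.8 ms

M(word) = 4352/7 = 621.714
M(nonword) = 5668/8 = 708.500
Difference = 708.500 − 621.714 = 86.786 ms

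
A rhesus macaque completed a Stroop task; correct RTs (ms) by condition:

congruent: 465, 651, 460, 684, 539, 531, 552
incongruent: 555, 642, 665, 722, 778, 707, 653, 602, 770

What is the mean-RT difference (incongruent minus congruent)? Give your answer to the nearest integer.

M(congruent) = 3882/7 = 554.571
M(incongruent) = 6094/9 = 677.111
Difference = 677.111 − 554.571 = 122.540 ms

123 ms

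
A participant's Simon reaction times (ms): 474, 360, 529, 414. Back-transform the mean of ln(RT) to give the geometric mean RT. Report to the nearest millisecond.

ln(RT): 6.1612, 5.8861, 6.2710, 6.0259
Mean ln(RT) = 24.3442/4 = 6.08604
Geometric mean = exp(6.08604) = 439.68 ms

440 ms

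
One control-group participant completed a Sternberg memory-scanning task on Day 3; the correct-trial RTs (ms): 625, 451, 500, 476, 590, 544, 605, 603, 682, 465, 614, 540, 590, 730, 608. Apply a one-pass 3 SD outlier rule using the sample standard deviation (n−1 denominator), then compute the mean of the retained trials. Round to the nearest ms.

575 ms

n = 15, ΣRT = 8623, M = 574.867
Σ(x−M)² = 87805.73; s = √(87805.73/14) = 79.195
Cutoffs: 574.867 ± 3·79.195 → [337.3, 812.5]
No RTs fall outside the cutoffs; all 15 retained. Mean = 8623/15 = 574.867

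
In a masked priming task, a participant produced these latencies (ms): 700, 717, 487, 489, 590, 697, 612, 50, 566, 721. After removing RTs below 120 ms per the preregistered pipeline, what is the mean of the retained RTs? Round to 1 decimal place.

Excluded: 50
Retained (n=9): Σ = 5579
Mean = 5579/9 = 619.8889

619.9 ms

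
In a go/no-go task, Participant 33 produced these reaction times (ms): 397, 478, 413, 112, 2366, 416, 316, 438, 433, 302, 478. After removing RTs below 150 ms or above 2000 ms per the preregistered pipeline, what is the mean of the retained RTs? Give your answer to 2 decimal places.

407.89 ms

Excluded: 112, 2366
Retained (n=9): Σ = 3671
Mean = 3671/9 = 407.8889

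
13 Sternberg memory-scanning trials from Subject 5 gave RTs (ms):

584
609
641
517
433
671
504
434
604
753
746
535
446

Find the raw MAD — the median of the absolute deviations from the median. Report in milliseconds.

80 ms

Sorted: 433, 434, 446, 504, 517, 535, 584, 604, 609, 641, 671, 746, 753 → median = 584
|x − 584|: 0, 25, 57, 67, 151, 87, 80, 150, 20, 169, 162, 49, 138
Sorted deviations: 0, 20, 25, 49, 57, 67, 80, 87, 138, 150, 151, 162, 169 → MAD = 80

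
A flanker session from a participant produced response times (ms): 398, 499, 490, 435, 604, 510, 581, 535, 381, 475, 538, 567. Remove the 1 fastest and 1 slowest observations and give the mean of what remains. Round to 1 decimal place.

502.8 ms

Sorted: 381, 398, 435, 475, 490, 499, 510, 535, 538, 567, 581, 604
Drop lowest 1 (381) and highest 1 (604)
Remaining (n=10): Σ = 5028, mean = 5028/10 = 502.800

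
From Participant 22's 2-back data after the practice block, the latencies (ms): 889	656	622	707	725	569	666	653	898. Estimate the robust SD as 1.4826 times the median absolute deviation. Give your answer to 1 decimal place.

Sorted: 569, 622, 653, 656, 666, 707, 725, 889, 898 → median = 666
|x − 666| sorted: 0, 10, 13, 41, 44, 59, 97, 223, 232 → MAD = 44
Robust SD ≈ 1.4826 × 44 = 65.234

65.2 ms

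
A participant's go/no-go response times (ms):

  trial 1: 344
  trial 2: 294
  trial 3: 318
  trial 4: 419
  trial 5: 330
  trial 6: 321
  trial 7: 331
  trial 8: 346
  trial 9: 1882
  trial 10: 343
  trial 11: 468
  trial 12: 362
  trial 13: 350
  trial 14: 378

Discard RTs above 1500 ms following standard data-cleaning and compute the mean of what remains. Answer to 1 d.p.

Excluded: 1882
Retained (n=13): Σ = 4604
Mean = 4604/13 = 354.1538

354.2 ms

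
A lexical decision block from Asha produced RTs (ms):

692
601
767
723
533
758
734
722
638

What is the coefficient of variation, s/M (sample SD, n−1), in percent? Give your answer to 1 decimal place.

11.5%

n = 9, Σ = 6168, M = 685.3333
Σ(x−M)² = 49684.000; s = √(49684.000/8) = 78.8067
CV = 78.8067 / 685.3333 = 0.11499 = 11.499%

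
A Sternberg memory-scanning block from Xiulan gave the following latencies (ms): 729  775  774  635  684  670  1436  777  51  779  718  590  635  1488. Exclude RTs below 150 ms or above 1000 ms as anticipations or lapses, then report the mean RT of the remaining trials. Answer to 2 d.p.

706.00 ms

Excluded: 51, 1436, 1488
Retained (n=11): Σ = 7766
Mean = 7766/11 = 706.0000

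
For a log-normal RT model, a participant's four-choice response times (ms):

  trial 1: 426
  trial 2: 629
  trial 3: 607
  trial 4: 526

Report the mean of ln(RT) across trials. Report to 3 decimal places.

ln(RT): 6.0544, 6.4441, 6.4085, 6.2653
Σ ln(RT) = 25.1724
Mean = 25.1724/4 = 6.29310

6.293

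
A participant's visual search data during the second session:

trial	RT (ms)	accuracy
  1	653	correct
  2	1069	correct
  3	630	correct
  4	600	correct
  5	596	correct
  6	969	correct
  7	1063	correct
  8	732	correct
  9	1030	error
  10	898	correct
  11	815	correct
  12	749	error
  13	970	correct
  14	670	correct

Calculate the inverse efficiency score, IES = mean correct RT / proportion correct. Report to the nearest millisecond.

Correct trials (n=12): 653, 1069, 630, 600, 596, 969, 1063, 732, 898, 815, 970, 670
Mean correct RT = 9665/12 = 805.4167 ms
Proportion correct = 12/14
IES = 805.4167 / (12/14) = 939.653 ms

940 ms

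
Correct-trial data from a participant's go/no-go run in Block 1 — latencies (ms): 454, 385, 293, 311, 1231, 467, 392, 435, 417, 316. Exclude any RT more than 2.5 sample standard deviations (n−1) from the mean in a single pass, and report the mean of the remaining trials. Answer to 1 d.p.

385.6 ms

n = 10, ΣRT = 4701, M = 470.100
Σ(x−M)² = 677054.90; s = √(677054.90/9) = 274.278
Cutoffs: 470.100 ± 2.5·274.278 → [-215.6, 1155.8]
Outside: 1231 → excluded.
Retained (n=9): Σ = 3470, mean = 3470/9 = 385.556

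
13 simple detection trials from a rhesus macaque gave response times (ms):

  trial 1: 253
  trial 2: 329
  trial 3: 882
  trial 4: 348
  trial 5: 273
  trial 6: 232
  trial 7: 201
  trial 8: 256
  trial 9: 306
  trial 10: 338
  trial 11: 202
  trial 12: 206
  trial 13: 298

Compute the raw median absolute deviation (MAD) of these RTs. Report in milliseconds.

Sorted: 201, 202, 206, 232, 253, 256, 273, 298, 306, 329, 338, 348, 882 → median = 273
|x − 273|: 20, 56, 609, 75, 0, 41, 72, 17, 33, 65, 71, 67, 25
Sorted deviations: 0, 17, 20, 25, 33, 41, 56, 65, 67, 71, 72, 75, 609 → MAD = 56

56 ms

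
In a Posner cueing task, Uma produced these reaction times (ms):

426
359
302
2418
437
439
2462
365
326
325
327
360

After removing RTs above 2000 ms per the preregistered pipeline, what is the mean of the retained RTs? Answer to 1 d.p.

366.6 ms

Excluded: 2418, 2462
Retained (n=10): Σ = 3666
Mean = 3666/10 = 366.6000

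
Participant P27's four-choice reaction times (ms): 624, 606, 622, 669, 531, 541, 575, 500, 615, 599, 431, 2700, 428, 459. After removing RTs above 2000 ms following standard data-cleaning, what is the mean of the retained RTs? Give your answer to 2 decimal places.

Excluded: 2700
Retained (n=13): Σ = 7200
Mean = 7200/13 = 553.8462

553.85 ms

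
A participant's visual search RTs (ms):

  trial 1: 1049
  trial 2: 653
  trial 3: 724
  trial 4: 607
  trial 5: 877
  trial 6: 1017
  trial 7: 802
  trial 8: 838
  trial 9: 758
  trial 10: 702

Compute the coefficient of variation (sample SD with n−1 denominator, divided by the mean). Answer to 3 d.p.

0.182

n = 10, Σ = 8027, M = 802.7000
Σ(x−M)² = 192396.100; s = √(192396.100/9) = 146.2099
CV = 146.2099 / 802.7000 = 0.18215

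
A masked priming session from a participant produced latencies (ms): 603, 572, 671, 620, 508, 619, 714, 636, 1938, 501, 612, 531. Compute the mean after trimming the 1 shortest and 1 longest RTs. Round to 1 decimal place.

608.6 ms

Sorted: 501, 508, 531, 572, 603, 612, 619, 620, 636, 671, 714, 1938
Drop lowest 1 (501) and highest 1 (1938)
Remaining (n=10): Σ = 6086, mean = 6086/10 = 608.600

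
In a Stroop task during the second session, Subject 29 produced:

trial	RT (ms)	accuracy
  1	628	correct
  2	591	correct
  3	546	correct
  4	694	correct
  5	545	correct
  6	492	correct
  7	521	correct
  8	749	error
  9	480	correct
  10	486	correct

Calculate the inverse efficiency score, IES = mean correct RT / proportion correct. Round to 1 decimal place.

615.2 ms

Correct trials (n=9): 628, 591, 546, 694, 545, 492, 521, 480, 486
Mean correct RT = 4983/9 = 553.6667 ms
Proportion correct = 9/10
IES = 553.6667 / (9/10) = 615.185 ms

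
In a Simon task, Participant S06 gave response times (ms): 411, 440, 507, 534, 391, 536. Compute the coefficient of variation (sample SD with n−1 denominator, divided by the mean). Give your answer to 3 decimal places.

n = 6, Σ = 2819, M = 469.8333
Σ(x−M)² = 20442.833; s = √(20442.833/5) = 63.9419
CV = 63.9419 / 469.8333 = 0.13609

0.136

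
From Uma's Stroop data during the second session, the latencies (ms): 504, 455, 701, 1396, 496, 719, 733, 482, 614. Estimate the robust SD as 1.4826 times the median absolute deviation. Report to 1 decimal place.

Sorted: 455, 482, 496, 504, 614, 701, 719, 733, 1396 → median = 614
|x − 614| sorted: 0, 87, 105, 110, 118, 119, 132, 159, 782 → MAD = 118
Robust SD ≈ 1.4826 × 118 = 174.947

174.9 ms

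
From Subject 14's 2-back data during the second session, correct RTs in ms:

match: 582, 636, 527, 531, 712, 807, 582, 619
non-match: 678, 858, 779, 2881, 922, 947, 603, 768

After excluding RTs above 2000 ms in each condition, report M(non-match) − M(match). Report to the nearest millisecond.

non-match: exclude 2881
M(match) = 4996/8 = 624.500
M(non-match) = 5555/7 = 793.571
Difference = 793.571 − 624.500 = 169.071 ms

169 ms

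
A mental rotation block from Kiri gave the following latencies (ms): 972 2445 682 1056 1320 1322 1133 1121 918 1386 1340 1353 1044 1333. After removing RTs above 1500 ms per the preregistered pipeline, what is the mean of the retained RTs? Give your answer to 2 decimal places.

Excluded: 2445
Retained (n=13): Σ = 14980
Mean = 14980/13 = 1152.3077

1152.31 ms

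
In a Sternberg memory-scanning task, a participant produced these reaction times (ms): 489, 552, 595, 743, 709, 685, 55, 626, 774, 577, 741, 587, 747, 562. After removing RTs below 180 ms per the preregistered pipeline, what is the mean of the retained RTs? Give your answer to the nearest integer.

Excluded: 55
Retained (n=13): Σ = 8387
Mean = 8387/13 = 645.1538

645 ms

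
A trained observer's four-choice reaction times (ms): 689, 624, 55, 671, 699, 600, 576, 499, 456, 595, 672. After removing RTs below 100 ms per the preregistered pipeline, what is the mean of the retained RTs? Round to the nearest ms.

608 ms

Excluded: 55
Retained (n=10): Σ = 6081
Mean = 6081/10 = 608.1000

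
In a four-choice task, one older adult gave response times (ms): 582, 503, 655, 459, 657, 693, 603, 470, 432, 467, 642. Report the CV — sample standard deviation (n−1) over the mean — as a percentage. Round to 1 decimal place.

17.1%

n = 11, Σ = 6163, M = 560.2727
Σ(x−M)² = 91762.182; s = √(91762.182/10) = 95.7926
CV = 95.7926 / 560.2727 = 0.17097 = 17.097%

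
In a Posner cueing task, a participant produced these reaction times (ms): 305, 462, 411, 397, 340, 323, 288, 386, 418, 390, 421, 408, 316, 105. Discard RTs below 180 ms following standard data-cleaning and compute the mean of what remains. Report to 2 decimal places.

Excluded: 105
Retained (n=13): Σ = 4865
Mean = 4865/13 = 374.2308

374.23 ms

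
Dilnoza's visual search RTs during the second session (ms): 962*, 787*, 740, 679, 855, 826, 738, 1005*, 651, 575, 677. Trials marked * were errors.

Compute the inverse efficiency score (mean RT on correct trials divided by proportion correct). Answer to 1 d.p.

Correct trials (n=8): 740, 679, 855, 826, 738, 651, 575, 677
Mean correct RT = 5741/8 = 717.6250 ms
Proportion correct = 8/11
IES = 717.6250 / (8/11) = 986.734 ms

986.7 ms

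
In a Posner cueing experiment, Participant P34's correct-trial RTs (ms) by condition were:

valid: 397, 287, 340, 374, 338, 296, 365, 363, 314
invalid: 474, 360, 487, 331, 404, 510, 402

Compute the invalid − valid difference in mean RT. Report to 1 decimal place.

82.4 ms

M(valid) = 3074/9 = 341.556
M(invalid) = 2968/7 = 424.000
Difference = 424.000 − 341.556 = 82.444 ms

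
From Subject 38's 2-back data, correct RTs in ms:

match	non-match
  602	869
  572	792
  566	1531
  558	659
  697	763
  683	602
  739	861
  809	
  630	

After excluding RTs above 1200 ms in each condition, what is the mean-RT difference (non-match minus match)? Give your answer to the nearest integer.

107 ms

non-match: exclude 1531
M(match) = 5856/9 = 650.667
M(non-match) = 4546/6 = 757.667
Difference = 757.667 − 650.667 = 107.000 ms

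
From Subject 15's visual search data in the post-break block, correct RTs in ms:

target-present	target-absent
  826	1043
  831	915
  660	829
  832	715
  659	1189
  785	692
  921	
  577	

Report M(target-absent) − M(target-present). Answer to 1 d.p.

M(target-present) = 6091/8 = 761.375
M(target-absent) = 5383/6 = 897.167
Difference = 897.167 − 761.375 = 135.792 ms

135.8 ms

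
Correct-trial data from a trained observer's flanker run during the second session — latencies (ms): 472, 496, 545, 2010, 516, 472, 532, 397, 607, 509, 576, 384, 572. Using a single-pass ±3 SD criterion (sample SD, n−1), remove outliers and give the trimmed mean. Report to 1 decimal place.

506.5 ms

n = 13, ΣRT = 8088, M = 622.154
Σ(x−M)² = 2137563.69; s = √(2137563.69/12) = 422.055
Cutoffs: 622.154 ± 3·422.055 → [-644.0, 1888.3]
Outside: 2010 → excluded.
Retained (n=12): Σ = 6078, mean = 6078/12 = 506.500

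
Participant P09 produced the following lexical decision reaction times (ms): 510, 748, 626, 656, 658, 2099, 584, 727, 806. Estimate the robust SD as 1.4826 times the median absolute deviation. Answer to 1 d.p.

109.7 ms

Sorted: 510, 584, 626, 656, 658, 727, 748, 806, 2099 → median = 658
|x − 658| sorted: 0, 2, 32, 69, 74, 90, 148, 148, 1441 → MAD = 74
Robust SD ≈ 1.4826 × 74 = 109.712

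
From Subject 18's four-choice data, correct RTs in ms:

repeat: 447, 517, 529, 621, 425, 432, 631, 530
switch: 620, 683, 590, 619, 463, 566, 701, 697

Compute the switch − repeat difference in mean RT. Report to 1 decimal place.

100.9 ms

M(repeat) = 4132/8 = 516.500
M(switch) = 4939/8 = 617.375
Difference = 617.375 − 516.500 = 100.875 ms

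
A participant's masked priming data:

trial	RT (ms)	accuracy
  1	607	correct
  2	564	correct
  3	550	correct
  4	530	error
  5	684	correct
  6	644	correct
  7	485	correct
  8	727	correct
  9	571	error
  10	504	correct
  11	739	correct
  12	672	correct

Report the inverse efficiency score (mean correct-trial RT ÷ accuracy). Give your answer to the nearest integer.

Correct trials (n=10): 607, 564, 550, 684, 644, 485, 727, 504, 739, 672
Mean correct RT = 6176/10 = 617.6000 ms
Proportion correct = 10/12
IES = 617.6000 / (10/12) = 741.120 ms

741 ms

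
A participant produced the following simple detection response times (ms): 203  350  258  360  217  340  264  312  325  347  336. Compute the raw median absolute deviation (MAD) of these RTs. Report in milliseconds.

Sorted: 203, 217, 258, 264, 312, 325, 336, 340, 347, 350, 360 → median = 325
|x − 325|: 122, 25, 67, 35, 108, 15, 61, 13, 0, 22, 11
Sorted deviations: 0, 11, 13, 15, 22, 25, 35, 61, 67, 108, 122 → MAD = 25

25 ms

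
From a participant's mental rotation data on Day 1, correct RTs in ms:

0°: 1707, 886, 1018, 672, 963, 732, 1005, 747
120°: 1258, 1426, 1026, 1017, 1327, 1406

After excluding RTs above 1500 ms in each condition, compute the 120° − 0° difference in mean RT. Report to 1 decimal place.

382.9 ms

0°: exclude 1707
M(0°) = 6023/7 = 860.429
M(120°) = 7460/6 = 1243.333
Difference = 1243.333 − 860.429 = 382.905 ms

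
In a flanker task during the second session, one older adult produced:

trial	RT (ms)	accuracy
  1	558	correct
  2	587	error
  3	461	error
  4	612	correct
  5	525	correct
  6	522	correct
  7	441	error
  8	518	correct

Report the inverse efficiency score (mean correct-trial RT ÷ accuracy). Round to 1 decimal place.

875.2 ms

Correct trials (n=5): 558, 612, 525, 522, 518
Mean correct RT = 2735/5 = 547.0000 ms
Proportion correct = 5/8
IES = 547.0000 / (5/8) = 875.200 ms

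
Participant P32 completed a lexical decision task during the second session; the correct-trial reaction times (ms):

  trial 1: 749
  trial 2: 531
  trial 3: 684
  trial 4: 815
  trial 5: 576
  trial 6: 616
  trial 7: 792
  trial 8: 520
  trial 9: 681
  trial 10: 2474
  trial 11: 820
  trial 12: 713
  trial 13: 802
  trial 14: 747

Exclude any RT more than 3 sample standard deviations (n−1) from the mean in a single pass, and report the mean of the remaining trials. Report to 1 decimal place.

n = 14, ΣRT = 11520, M = 822.857
Σ(x−M)² = 3071043.71; s = √(3071043.71/13) = 486.039
Cutoffs: 822.857 ± 3·486.039 → [-635.3, 2281.0]
Outside: 2474 → excluded.
Retained (n=13): Σ = 9046, mean = 9046/13 = 695.846

695.8 ms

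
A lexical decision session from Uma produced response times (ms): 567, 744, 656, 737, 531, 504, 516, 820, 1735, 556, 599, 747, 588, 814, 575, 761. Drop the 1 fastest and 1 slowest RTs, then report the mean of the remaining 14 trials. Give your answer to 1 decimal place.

657.9 ms

Sorted: 504, 516, 531, 556, 567, 575, 588, 599, 656, 737, 744, 747, 761, 814, 820, 1735
Drop lowest 1 (504) and highest 1 (1735)
Remaining (n=14): Σ = 9211, mean = 9211/14 = 657.929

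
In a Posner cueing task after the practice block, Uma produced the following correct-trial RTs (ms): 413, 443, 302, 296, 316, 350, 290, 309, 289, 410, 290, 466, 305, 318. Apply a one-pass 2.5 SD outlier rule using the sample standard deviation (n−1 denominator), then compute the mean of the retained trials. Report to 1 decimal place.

342.6 ms

n = 14, ΣRT = 4797, M = 342.643
Σ(x−M)² = 50943.21; s = √(50943.21/13) = 62.600
Cutoffs: 342.643 ± 2.5·62.600 → [186.1, 499.1]
No RTs fall outside the cutoffs; all 14 retained. Mean = 4797/14 = 342.643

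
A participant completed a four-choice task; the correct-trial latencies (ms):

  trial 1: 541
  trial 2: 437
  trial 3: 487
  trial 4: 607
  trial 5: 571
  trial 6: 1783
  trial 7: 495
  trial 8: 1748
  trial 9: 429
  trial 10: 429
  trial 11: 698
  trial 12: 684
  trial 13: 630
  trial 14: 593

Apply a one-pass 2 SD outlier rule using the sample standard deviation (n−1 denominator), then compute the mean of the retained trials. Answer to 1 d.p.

550.1 ms

n = 14, ΣRT = 10132, M = 723.714
Σ(x−M)² = 2633944.86; s = √(2633944.86/13) = 450.123
Cutoffs: 723.714 ± 2·450.123 → [-176.5, 1624.0]
Outside: 1748, 1783 → excluded.
Retained (n=12): Σ = 6601, mean = 6601/12 = 550.083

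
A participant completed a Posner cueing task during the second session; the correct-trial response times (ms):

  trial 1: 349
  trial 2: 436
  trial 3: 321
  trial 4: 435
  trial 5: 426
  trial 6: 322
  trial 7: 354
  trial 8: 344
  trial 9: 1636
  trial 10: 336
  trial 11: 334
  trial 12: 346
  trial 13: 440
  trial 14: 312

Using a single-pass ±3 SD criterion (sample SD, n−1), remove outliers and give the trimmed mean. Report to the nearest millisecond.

n = 14, ΣRT = 6391, M = 456.500
Σ(x−M)² = 1527091.50; s = √(1527091.50/13) = 342.737
Cutoffs: 456.500 ± 3·342.737 → [-571.7, 1484.7]
Outside: 1636 → excluded.
Retained (n=13): Σ = 4755, mean = 4755/13 = 365.769

366 ms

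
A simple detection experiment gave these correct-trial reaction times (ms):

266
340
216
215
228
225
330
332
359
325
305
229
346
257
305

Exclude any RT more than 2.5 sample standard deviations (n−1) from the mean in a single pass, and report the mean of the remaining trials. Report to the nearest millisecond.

285 ms

n = 15, ΣRT = 4278, M = 285.200
Σ(x−M)² = 39646.40; s = √(39646.40/14) = 53.215
Cutoffs: 285.200 ± 2.5·53.215 → [152.2, 418.2]
No RTs fall outside the cutoffs; all 15 retained. Mean = 4278/15 = 285.200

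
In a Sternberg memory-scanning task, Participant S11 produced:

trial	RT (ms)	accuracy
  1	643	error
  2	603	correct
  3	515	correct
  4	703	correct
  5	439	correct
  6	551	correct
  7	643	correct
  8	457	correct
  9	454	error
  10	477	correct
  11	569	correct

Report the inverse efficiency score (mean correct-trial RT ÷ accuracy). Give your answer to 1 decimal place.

Correct trials (n=9): 603, 515, 703, 439, 551, 643, 457, 477, 569
Mean correct RT = 4957/9 = 550.7778 ms
Proportion correct = 9/11
IES = 550.7778 / (9/11) = 673.173 ms

673.2 ms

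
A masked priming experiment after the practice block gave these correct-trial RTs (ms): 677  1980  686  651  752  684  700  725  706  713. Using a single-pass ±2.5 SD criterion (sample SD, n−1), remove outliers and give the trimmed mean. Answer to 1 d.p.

n = 10, ΣRT = 8274, M = 827.400
Σ(x−M)² = 1483008.40; s = √(1483008.40/9) = 405.929
Cutoffs: 827.400 ± 2.5·405.929 → [-187.4, 1842.2]
Outside: 1980 → excluded.
Retained (n=9): Σ = 6294, mean = 6294/9 = 699.333

699.3 ms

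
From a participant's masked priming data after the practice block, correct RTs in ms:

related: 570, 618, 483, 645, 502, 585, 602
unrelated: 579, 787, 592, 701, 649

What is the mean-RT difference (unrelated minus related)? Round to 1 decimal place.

89.5 ms

M(related) = 4005/7 = 572.143
M(unrelated) = 3308/5 = 661.600
Difference = 661.600 − 572.143 = 89.457 ms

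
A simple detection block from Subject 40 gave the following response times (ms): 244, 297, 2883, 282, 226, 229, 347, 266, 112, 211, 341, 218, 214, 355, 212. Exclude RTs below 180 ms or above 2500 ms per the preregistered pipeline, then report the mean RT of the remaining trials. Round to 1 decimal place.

264.8 ms

Excluded: 112, 2883
Retained (n=13): Σ = 3442
Mean = 3442/13 = 264.7692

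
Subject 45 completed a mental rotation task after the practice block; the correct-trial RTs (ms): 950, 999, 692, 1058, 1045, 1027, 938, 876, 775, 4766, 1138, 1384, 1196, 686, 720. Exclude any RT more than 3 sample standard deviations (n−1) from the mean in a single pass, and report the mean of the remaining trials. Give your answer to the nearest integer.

n = 15, ΣRT = 18250, M = 1216.667
Σ(x−M)² = 14033829.33; s = √(14033829.33/14) = 1001.207
Cutoffs: 1216.667 ± 3·1001.207 → [-1787.0, 4220.3]
Outside: 4766 → excluded.
Retained (n=14): Σ = 13484, mean = 13484/14 = 963.143

963 ms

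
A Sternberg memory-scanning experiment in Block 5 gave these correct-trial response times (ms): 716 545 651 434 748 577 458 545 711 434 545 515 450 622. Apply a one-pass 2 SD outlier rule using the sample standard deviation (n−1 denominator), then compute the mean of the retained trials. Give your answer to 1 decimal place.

567.9 ms

n = 14, ΣRT = 7951, M = 567.929
Σ(x−M)² = 150970.93; s = √(150970.93/13) = 107.764
Cutoffs: 567.929 ± 2·107.764 → [352.4, 783.5]
No RTs fall outside the cutoffs; all 14 retained. Mean = 7951/14 = 567.929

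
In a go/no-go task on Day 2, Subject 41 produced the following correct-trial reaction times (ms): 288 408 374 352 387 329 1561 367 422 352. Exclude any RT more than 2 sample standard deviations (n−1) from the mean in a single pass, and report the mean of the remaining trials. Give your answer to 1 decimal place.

n = 10, ΣRT = 4840, M = 484.000
Σ(x−M)² = 1302036.00; s = √(1302036.00/9) = 380.356
Cutoffs: 484.000 ± 2·380.356 → [-276.7, 1244.7]
Outside: 1561 → excluded.
Retained (n=9): Σ = 3279, mean = 3279/9 = 364.333

364.3 ms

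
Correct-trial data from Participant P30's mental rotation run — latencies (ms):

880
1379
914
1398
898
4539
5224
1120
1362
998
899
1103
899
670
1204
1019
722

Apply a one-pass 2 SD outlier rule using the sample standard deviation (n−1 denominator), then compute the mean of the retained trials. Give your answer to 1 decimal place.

1031.0 ms

n = 17, ΣRT = 25228, M = 1484.000
Σ(x−M)² = 27123210.00; s = √(27123210.00/16) = 1301.999
Cutoffs: 1484.000 ± 2·1301.999 → [-1120.0, 4088.0]
Outside: 4539, 5224 → excluded.
Retained (n=15): Σ = 15465, mean = 15465/15 = 1031.000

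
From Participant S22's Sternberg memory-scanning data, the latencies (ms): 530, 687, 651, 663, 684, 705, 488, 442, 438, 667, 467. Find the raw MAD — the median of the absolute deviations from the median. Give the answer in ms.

54 ms

Sorted: 438, 442, 467, 488, 530, 651, 663, 667, 684, 687, 705 → median = 651
|x − 651|: 121, 36, 0, 12, 33, 54, 163, 209, 213, 16, 184
Sorted deviations: 0, 12, 16, 33, 36, 54, 121, 163, 184, 209, 213 → MAD = 54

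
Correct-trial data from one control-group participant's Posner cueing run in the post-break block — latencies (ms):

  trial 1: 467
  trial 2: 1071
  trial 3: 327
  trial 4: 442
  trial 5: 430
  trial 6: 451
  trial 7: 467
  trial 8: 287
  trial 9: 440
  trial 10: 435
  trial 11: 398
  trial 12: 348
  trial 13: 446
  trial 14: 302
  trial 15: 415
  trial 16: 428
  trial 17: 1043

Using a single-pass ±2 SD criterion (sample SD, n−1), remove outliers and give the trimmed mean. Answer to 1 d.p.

n = 17, ΣRT = 8197, M = 482.176
Σ(x−M)² = 799492.47; s = √(799492.47/16) = 223.536
Cutoffs: 482.176 ± 2·223.536 → [35.1, 929.2]
Outside: 1043, 1071 → excluded.
Retained (n=15): Σ = 6083, mean = 6083/15 = 405.533

405.5 ms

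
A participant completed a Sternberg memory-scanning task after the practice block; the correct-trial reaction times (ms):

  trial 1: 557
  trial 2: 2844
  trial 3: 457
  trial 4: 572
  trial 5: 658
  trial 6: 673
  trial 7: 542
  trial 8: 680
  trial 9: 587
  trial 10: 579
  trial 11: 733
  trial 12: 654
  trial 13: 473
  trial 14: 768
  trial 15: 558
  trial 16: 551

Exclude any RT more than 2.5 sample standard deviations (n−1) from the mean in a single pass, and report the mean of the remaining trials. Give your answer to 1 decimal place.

602.8 ms

n = 16, ΣRT = 11886, M = 742.875
Σ(x−M)² = 4820195.75; s = √(4820195.75/15) = 566.874
Cutoffs: 742.875 ± 2.5·566.874 → [-674.3, 2160.1]
Outside: 2844 → excluded.
Retained (n=15): Σ = 9042, mean = 9042/15 = 602.800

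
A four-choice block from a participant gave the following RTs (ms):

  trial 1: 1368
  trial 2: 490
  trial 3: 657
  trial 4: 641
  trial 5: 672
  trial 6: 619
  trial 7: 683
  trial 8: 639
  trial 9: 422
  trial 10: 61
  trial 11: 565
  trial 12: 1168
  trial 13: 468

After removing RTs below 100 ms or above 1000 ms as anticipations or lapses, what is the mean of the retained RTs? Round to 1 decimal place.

585.6 ms

Excluded: 61, 1168, 1368
Retained (n=10): Σ = 5856
Mean = 5856/10 = 585.6000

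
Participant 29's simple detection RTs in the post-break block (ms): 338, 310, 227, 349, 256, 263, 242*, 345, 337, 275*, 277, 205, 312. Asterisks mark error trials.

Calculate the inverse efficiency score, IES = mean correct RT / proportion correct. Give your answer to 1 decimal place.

345.8 ms

Correct trials (n=11): 338, 310, 227, 349, 256, 263, 345, 337, 277, 205, 312
Mean correct RT = 3219/11 = 292.6364 ms
Proportion correct = 11/13
IES = 292.6364 / (11/13) = 345.843 ms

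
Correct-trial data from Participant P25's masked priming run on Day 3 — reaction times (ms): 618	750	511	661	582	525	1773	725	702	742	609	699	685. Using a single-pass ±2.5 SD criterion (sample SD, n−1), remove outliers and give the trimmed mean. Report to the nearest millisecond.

n = 13, ΣRT = 9582, M = 737.077
Σ(x−M)² = 1235372.92; s = √(1235372.92/12) = 320.855
Cutoffs: 737.077 ± 2.5·320.855 → [-65.1, 1539.2]
Outside: 1773 → excluded.
Retained (n=12): Σ = 7809, mean = 7809/12 = 650.750

651 ms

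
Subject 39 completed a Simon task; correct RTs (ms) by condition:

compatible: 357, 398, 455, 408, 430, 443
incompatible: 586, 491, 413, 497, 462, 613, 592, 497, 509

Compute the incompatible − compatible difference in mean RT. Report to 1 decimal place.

102.6 ms

M(compatible) = 2491/6 = 415.167
M(incompatible) = 4660/9 = 517.778
Difference = 517.778 − 415.167 = 102.611 ms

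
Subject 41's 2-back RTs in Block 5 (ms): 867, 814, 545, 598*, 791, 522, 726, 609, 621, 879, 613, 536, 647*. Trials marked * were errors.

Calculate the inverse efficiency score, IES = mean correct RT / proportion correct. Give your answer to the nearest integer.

808 ms

Correct trials (n=11): 867, 814, 545, 791, 522, 726, 609, 621, 879, 613, 536
Mean correct RT = 7523/11 = 683.9091 ms
Proportion correct = 11/13
IES = 683.9091 / (11/13) = 808.256 ms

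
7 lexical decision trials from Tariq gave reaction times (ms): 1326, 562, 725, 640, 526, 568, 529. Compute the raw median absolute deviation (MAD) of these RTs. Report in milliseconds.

Sorted: 526, 529, 562, 568, 640, 725, 1326 → median = 568
|x − 568|: 758, 6, 157, 72, 42, 0, 39
Sorted deviations: 0, 6, 39, 42, 72, 157, 758 → MAD = 42

42 ms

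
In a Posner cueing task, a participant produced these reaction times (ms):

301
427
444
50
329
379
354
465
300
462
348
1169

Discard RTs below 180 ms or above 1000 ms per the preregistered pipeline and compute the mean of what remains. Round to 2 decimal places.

380.90 ms

Excluded: 50, 1169
Retained (n=10): Σ = 3809
Mean = 3809/10 = 380.9000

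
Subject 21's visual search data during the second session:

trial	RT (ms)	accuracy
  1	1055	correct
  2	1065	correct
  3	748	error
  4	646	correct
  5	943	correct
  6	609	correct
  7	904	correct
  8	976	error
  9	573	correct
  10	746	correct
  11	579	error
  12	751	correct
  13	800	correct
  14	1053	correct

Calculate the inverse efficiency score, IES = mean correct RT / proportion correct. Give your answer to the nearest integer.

1058 ms

Correct trials (n=11): 1055, 1065, 646, 943, 609, 904, 573, 746, 751, 800, 1053
Mean correct RT = 9145/11 = 831.3636 ms
Proportion correct = 11/14
IES = 831.3636 / (11/14) = 1058.099 ms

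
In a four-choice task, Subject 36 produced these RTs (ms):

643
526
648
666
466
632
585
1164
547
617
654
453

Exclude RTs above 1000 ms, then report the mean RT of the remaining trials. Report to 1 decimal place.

Excluded: 1164
Retained (n=11): Σ = 6437
Mean = 6437/11 = 585.1818

585.2 ms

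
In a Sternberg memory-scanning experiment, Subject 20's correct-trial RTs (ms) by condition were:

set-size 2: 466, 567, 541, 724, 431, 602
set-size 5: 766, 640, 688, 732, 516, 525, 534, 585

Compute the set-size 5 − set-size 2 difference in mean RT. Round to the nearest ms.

68 ms

M(set-size 2) = 3331/6 = 555.167
M(set-size 5) = 4986/8 = 623.250
Difference = 623.250 − 555.167 = 68.083 ms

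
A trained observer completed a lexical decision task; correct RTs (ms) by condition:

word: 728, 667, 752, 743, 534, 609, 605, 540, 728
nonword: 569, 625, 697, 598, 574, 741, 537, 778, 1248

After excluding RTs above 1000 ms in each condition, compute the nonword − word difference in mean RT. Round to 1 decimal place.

-16.3 ms

nonword: exclude 1248
M(word) = 5906/9 = 656.222
M(nonword) = 5119/8 = 639.875
Difference = 639.875 − 656.222 = -16.347 ms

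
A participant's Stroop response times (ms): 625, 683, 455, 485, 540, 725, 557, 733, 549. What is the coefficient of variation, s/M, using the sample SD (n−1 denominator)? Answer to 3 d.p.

0.171

n = 9, Σ = 5352, M = 594.6667
Σ(x−M)² = 82872.000; s = √(82872.000/8) = 101.7792
CV = 101.7792 / 594.6667 = 0.17115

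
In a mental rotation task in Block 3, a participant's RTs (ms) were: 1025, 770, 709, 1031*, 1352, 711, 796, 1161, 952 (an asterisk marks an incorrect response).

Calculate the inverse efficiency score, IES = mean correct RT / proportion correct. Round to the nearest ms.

Correct trials (n=8): 1025, 770, 709, 1352, 711, 796, 1161, 952
Mean correct RT = 7476/8 = 934.5000 ms
Proportion correct = 8/9
IES = 934.5000 / (8/9) = 1051.312 ms

1051 ms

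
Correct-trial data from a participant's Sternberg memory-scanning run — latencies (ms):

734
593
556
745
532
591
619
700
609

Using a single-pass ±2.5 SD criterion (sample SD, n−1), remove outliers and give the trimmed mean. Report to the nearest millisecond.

n = 9, ΣRT = 5679, M = 631.000
Σ(x−M)² = 47464.00; s = √(47464.00/8) = 77.026
Cutoffs: 631.000 ± 2.5·77.026 → [438.4, 823.6]
No RTs fall outside the cutoffs; all 9 retained. Mean = 5679/9 = 631.000

631 ms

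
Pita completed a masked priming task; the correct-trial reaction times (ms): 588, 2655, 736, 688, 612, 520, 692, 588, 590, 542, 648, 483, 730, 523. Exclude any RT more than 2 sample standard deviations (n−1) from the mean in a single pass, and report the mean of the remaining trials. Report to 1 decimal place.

610.8 ms

n = 14, ΣRT = 10595, M = 756.786
Σ(x−M)² = 3962702.36; s = √(3962702.36/13) = 552.108
Cutoffs: 756.786 ± 2·552.108 → [-347.4, 1861.0]
Outside: 2655 → excluded.
Retained (n=13): Σ = 7940, mean = 7940/13 = 610.769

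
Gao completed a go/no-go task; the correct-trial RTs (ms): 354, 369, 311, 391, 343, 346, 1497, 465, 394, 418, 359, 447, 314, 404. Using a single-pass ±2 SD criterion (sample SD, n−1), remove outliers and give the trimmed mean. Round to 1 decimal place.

378.1 ms

n = 14, ΣRT = 6412, M = 458.000
Σ(x−M)² = 1189444.00; s = √(1189444.00/13) = 302.483
Cutoffs: 458.000 ± 2·302.483 → [-147.0, 1063.0]
Outside: 1497 → excluded.
Retained (n=13): Σ = 4915, mean = 4915/13 = 378.077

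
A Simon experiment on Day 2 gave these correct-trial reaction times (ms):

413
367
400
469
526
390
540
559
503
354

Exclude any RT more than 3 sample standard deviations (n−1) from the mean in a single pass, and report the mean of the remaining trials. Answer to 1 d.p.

452.1 ms

n = 10, ΣRT = 4521, M = 452.100
Σ(x−M)² = 52456.90; s = √(52456.90/9) = 76.345
Cutoffs: 452.100 ± 3·76.345 → [223.1, 681.1]
No RTs fall outside the cutoffs; all 10 retained. Mean = 4521/10 = 452.100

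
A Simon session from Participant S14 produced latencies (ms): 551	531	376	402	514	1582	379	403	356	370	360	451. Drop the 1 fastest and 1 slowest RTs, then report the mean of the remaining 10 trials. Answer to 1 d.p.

433.7 ms

Sorted: 356, 360, 370, 376, 379, 402, 403, 451, 514, 531, 551, 1582
Drop lowest 1 (356) and highest 1 (1582)
Remaining (n=10): Σ = 4337, mean = 4337/10 = 433.700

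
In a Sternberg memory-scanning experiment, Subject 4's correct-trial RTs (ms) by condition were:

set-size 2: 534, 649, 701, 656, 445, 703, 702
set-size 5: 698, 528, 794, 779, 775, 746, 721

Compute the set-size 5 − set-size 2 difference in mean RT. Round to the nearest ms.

M(set-size 2) = 4390/7 = 627.143
M(set-size 5) = 5041/7 = 720.143
Difference = 720.143 − 627.143 = 93.000 ms

93 ms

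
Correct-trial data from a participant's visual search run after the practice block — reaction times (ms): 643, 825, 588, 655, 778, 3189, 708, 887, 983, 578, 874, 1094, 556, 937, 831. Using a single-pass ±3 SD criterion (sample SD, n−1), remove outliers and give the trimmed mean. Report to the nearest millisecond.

n = 15, ΣRT = 14126, M = 941.733
Σ(x−M)² = 5767706.93; s = √(5767706.93/14) = 641.856
Cutoffs: 941.733 ± 3·641.856 → [-983.8, 2867.3]
Outside: 3189 → excluded.
Retained (n=14): Σ = 10937, mean = 10937/14 = 781.214

781 ms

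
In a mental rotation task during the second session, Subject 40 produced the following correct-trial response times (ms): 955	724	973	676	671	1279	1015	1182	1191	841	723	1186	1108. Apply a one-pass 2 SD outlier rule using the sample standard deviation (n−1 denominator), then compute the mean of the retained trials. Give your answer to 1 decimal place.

n = 13, ΣRT = 12524, M = 963.385
Σ(x−M)² = 570659.08; s = √(570659.08/12) = 218.071
Cutoffs: 963.385 ± 2·218.071 → [527.2, 1399.5]
No RTs fall outside the cutoffs; all 13 retained. Mean = 12524/13 = 963.385

963.4 ms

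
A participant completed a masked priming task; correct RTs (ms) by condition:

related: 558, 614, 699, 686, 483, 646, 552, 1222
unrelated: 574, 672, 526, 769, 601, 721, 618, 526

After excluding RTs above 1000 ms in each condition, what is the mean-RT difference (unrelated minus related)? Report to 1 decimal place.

related: exclude 1222
M(related) = 4238/7 = 605.429
M(unrelated) = 5007/8 = 625.875
Difference = 625.875 − 605.429 = 20.446 ms

20.4 ms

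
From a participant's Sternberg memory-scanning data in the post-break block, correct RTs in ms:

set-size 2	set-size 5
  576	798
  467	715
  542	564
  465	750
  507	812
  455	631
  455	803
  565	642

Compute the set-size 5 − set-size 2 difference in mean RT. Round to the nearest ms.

M(set-size 2) = 4032/8 = 504.000
M(set-size 5) = 5715/8 = 714.375
Difference = 714.375 − 504.000 = 210.375 ms

210 ms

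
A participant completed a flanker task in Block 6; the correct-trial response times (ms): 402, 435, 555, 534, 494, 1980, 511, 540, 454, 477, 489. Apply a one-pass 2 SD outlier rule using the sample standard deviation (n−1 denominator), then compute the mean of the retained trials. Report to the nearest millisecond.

489 ms

n = 11, ΣRT = 6871, M = 624.636
Σ(x−M)² = 2042056.55; s = √(2042056.55/10) = 451.891
Cutoffs: 624.636 ± 2·451.891 → [-279.1, 1528.4]
Outside: 1980 → excluded.
Retained (n=10): Σ = 4891, mean = 4891/10 = 489.100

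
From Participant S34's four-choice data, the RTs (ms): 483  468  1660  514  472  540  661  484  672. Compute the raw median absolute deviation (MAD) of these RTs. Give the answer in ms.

42 ms

Sorted: 468, 472, 483, 484, 514, 540, 661, 672, 1660 → median = 514
|x − 514|: 31, 46, 1146, 0, 42, 26, 147, 30, 158
Sorted deviations: 0, 26, 30, 31, 42, 46, 147, 158, 1146 → MAD = 42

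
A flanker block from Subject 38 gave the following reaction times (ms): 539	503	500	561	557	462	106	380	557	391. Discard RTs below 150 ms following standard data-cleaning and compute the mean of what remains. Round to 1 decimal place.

Excluded: 106
Retained (n=9): Σ = 4450
Mean = 4450/9 = 494.4444

494.4 ms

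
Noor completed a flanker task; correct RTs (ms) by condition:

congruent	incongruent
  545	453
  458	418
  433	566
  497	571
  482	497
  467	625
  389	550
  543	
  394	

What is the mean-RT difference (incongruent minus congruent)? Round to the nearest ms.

M(congruent) = 4208/9 = 467.556
M(incongruent) = 3680/7 = 525.714
Difference = 525.714 − 467.556 = 58.159 ms

58 ms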